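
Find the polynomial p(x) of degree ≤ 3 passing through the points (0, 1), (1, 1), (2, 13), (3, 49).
2*x**3 - 2*x + 1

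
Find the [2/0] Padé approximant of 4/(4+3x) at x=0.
9*x**2/16 - 3*x/4 + 1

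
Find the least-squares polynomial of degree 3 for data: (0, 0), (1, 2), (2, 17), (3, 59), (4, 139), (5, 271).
1/42 + (-169/252)x + (5/12)x² + (19/9)x³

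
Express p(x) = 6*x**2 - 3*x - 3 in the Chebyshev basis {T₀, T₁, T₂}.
(-3)T₁ + (3)T₂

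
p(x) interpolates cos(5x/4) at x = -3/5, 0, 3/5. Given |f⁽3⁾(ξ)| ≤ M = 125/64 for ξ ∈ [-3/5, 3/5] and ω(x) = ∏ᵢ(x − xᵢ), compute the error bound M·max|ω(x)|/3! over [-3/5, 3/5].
sqrt(3)/64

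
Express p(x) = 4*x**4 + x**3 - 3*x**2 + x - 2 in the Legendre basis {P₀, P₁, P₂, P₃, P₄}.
(-11/5)P₀ + (8/5)P₁ + (2/7)P₂ + (2/5)P₃ + (32/35)P₄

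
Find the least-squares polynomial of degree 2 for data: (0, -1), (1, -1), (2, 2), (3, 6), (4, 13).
-37/35 + (-11/14)x + (15/14)x²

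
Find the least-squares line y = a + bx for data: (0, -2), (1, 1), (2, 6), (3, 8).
a = -2, b = 7/2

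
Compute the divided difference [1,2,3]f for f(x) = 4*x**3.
24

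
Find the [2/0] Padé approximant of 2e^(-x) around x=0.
x**2 - 2*x + 2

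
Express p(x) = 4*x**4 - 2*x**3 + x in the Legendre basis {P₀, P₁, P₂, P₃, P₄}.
(4/5)P₀ + (-1/5)P₁ + (16/7)P₂ + (-4/5)P₃ + (32/35)P₄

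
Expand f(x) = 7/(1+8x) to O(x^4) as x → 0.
7 - 56*x + 448*x**2 - 3584*x**3 + O(x**4)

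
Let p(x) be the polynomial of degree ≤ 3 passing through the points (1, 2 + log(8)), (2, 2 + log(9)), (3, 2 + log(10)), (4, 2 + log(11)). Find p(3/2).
2 + log(3*11**(1/16)*2**(5/8)*3**(7/8)*5**(11/16)/5)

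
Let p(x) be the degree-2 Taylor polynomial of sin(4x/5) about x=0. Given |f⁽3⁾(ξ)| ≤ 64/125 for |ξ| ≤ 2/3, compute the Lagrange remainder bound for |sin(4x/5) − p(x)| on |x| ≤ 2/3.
256/10125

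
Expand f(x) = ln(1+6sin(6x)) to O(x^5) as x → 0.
36*x - 648*x**2 + 15336*x**3 - 412128*x**4 + O(x**5)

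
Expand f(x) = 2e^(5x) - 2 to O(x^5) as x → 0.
10*x + 25*x**2 + 125*x**3/3 + 625*x**4/12 + O(x**5)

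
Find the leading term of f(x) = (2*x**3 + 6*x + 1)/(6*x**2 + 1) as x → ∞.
x/3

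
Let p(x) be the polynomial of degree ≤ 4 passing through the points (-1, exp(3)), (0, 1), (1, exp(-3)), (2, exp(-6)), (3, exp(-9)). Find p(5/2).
((28 - 5*exp(3))*exp(9) - 70*exp(6) + 35 + 140*exp(3))*exp(-9)/128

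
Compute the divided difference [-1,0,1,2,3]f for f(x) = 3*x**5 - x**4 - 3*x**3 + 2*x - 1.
14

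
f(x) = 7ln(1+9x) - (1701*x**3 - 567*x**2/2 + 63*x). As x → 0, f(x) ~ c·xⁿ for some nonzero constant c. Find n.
4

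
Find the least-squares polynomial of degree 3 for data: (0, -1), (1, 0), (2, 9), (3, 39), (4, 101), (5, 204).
-6/7 + (-23/42)x + (-6/7)x² + (11/6)x³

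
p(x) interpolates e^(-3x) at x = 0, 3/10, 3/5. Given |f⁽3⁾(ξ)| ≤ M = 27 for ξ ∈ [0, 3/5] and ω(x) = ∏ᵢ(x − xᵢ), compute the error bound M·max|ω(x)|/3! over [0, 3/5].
27*sqrt(3)/1000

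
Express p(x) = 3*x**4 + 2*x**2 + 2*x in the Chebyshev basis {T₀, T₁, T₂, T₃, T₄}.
(17/8)T₀ + (2)T₁ + (5/2)T₂ + (3/8)T₄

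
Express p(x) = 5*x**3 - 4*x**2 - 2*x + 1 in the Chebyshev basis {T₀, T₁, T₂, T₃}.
-T₀ + (7/4)T₁ + (-2)T₂ + (5/4)T₃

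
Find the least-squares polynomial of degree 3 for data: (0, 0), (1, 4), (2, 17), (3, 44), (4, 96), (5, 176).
1/63 + (412/189)x + (43/63)x² + (32/27)x³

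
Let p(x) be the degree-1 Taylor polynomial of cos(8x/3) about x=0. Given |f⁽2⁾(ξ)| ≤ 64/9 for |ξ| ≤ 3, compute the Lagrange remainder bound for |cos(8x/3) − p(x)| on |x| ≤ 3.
32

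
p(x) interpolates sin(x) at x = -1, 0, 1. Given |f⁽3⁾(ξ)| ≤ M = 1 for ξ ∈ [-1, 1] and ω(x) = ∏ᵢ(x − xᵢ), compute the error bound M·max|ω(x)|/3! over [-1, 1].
sqrt(3)/27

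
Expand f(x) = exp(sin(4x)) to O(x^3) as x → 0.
1 + 4*x + 8*x**2 + O(x**3)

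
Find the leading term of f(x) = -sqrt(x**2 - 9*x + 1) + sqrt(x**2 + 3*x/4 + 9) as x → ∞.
39/8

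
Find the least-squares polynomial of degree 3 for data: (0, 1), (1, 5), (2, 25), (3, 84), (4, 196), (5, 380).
151/126 + (-127/756)x + (71/252)x² + (161/54)x³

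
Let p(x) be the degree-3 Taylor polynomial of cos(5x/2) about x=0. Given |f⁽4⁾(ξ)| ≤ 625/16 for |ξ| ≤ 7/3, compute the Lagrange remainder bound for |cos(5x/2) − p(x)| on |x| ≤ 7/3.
1500625/31104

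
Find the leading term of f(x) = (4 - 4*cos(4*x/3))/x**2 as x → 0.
32/9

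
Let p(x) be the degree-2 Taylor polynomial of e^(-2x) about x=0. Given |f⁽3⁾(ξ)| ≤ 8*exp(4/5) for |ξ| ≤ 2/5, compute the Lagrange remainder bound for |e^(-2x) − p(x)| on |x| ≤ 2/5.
32*exp(4/5)/375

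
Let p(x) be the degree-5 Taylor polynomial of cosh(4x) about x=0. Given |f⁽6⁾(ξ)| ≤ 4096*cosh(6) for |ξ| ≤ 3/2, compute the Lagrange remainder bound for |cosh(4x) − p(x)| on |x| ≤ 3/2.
324*cosh(6)/5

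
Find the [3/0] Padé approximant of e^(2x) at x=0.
4*x**3/3 + 2*x**2 + 2*x + 1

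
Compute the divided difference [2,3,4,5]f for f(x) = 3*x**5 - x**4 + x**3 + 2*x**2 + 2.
362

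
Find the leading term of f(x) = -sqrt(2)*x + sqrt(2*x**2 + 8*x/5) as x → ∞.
2*sqrt(2)/5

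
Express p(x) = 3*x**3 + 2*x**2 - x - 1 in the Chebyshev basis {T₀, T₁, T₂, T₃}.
(5/4)T₁ + T₂ + (3/4)T₃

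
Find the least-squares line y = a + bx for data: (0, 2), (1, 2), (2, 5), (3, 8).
a = 11/10, b = 21/10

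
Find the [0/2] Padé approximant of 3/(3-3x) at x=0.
1/(1 - x)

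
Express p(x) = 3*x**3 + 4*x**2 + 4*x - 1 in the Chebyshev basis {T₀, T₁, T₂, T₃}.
T₀ + (25/4)T₁ + (2)T₂ + (3/4)T₃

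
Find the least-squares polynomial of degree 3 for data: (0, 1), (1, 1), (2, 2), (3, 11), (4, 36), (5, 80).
47/42 + (199/252)x + (-191/84)x² + (19/18)x³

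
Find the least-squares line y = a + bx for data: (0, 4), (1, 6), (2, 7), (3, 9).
a = 41/10, b = 8/5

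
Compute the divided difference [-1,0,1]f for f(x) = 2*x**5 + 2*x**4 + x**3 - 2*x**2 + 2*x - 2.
0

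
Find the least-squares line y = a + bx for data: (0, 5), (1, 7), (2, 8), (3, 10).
a = 51/10, b = 8/5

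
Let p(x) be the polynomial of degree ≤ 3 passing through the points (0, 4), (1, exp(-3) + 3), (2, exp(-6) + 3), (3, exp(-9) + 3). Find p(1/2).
(-5*exp(3) + 1 + 15*exp(6) + 53*exp(9))*exp(-9)/16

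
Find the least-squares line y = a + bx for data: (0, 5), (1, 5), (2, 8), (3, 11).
a = 41/10, b = 21/10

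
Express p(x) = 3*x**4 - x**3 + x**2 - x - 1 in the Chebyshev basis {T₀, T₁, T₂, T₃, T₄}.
(5/8)T₀ + (-7/4)T₁ + (2)T₂ + (-1/4)T₃ + (3/8)T₄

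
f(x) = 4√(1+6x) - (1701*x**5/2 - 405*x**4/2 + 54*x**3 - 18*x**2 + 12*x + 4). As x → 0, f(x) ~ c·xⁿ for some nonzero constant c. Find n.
6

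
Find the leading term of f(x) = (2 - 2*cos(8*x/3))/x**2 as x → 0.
64/9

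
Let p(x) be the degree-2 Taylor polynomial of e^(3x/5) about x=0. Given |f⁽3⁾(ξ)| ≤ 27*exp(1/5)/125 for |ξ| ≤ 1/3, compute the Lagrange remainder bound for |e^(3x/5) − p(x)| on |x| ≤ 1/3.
exp(1/5)/750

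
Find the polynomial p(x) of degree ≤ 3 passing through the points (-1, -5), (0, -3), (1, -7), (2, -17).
-3*x**2 - x - 3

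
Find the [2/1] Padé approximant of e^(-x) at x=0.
(x**2/6 - 2*x/3 + 1)/(x/3 + 1)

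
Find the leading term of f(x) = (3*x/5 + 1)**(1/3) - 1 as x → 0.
x/5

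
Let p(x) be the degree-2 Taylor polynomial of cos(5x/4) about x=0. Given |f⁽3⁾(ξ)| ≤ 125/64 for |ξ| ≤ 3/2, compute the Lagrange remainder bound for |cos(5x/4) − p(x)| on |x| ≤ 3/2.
1125/1024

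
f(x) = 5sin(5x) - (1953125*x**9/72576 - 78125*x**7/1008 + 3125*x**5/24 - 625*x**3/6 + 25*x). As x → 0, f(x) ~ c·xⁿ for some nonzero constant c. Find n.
11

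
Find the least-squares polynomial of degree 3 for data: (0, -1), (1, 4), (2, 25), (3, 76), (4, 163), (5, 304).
-67/63 + (143/189)x + (152/63)x² + (52/27)x³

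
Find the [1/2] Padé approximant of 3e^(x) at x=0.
(x + 3)/(x**2/6 - 2*x/3 + 1)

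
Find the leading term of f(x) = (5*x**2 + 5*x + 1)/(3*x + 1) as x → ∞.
5*x/3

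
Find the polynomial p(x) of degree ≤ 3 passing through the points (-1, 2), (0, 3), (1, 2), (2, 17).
3*x**3 - x**2 - 3*x + 3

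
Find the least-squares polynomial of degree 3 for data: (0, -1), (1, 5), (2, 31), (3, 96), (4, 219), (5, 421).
-67/63 + (566/189)x + (-1/63)x² + (88/27)x³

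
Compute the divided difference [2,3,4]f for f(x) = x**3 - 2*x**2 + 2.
7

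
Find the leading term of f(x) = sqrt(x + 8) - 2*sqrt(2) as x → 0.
sqrt(2)*x/8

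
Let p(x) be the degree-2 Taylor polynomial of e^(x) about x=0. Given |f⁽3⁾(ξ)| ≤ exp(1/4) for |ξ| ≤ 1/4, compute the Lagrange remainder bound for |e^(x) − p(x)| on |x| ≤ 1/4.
exp(1/4)/384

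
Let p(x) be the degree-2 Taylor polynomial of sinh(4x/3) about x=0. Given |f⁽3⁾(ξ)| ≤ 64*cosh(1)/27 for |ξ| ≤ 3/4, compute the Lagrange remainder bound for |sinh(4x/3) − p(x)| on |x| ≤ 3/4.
cosh(1)/6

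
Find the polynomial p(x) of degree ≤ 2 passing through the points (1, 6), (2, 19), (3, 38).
3*x**2 + 4*x - 1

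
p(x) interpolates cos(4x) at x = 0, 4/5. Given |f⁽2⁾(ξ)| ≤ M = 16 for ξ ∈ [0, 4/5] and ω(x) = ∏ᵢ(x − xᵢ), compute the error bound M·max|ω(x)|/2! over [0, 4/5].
32/25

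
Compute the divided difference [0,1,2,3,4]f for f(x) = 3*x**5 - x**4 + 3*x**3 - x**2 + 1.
29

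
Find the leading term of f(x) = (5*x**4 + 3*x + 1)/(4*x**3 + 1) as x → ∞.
5*x/4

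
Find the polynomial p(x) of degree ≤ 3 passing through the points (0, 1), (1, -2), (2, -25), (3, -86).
-3*x**3 - x**2 + x + 1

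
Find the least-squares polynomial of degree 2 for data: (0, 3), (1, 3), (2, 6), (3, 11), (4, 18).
101/35 + (-27/35)x + (8/7)x²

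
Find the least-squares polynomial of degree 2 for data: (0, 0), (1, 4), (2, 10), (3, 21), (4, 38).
3/7 + (31/70)x + (31/14)x²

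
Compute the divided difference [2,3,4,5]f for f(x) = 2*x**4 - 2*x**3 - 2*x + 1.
26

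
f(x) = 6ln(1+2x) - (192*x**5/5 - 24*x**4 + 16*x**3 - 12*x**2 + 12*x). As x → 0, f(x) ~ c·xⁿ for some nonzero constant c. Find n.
6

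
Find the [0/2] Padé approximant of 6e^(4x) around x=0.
6/(8*x**2 - 4*x + 1)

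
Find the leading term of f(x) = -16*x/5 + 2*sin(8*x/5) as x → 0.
-512*x**3/375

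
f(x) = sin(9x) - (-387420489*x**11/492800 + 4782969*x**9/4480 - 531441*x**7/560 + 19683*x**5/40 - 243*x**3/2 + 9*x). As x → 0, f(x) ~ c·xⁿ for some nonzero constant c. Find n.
13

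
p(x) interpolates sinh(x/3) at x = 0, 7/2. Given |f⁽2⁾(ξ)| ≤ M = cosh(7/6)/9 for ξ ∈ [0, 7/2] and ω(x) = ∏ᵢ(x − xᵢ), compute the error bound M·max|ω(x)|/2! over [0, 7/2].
49*cosh(7/6)/288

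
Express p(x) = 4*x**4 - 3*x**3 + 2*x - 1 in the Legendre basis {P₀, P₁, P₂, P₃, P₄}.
(-1/5)P₀ + (1/5)P₁ + (16/7)P₂ + (-6/5)P₃ + (32/35)P₄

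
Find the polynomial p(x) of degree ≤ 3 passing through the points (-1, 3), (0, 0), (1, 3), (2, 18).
x**3 + 3*x**2 - x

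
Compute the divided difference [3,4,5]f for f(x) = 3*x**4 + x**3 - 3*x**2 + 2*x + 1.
300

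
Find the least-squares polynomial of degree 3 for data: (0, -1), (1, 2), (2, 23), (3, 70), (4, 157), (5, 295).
-8/7 + (-2/3)x + (67/28)x² + (23/12)x³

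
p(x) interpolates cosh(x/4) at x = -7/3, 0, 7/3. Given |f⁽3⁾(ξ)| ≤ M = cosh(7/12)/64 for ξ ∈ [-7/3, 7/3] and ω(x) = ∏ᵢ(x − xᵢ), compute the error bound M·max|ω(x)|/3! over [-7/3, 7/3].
343*sqrt(3)*cosh(7/12)/46656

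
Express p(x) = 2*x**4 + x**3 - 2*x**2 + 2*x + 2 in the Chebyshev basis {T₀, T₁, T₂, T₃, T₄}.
(7/4)T₀ + (11/4)T₁ + (1/4)T₃ + (1/4)T₄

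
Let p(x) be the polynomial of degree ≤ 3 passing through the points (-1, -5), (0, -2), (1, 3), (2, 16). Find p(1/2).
-1/8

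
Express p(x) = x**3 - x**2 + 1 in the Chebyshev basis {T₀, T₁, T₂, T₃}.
(1/2)T₀ + (3/4)T₁ + (-1/2)T₂ + (1/4)T₃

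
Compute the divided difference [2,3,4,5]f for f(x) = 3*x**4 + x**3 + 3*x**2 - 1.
43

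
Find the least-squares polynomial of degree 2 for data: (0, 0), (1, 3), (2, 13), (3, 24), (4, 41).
-9/35 + (141/70)x + (29/14)x²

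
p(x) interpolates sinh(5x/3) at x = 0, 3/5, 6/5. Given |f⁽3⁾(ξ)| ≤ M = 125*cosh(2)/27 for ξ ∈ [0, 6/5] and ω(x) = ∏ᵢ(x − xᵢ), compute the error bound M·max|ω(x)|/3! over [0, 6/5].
sqrt(3)*cosh(2)/27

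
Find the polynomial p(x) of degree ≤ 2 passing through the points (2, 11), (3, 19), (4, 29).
x**2 + 3*x + 1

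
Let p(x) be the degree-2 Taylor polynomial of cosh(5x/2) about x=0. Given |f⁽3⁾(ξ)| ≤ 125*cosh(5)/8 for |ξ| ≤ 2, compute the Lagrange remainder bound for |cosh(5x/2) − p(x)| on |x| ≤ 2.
125*cosh(5)/6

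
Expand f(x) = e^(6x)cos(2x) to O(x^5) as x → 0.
1 + 6*x + 16*x**2 + 24*x**3 + 56*x**4/3 + O(x**5)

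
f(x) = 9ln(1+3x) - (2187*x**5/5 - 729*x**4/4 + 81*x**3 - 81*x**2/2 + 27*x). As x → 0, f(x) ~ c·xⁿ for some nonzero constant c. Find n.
6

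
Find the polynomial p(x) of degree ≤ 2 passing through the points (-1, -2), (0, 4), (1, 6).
-2*x**2 + 4*x + 4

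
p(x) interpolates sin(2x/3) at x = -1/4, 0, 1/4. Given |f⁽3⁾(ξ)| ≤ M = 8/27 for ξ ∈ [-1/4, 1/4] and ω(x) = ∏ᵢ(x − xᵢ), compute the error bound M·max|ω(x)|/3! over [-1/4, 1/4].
sqrt(3)/5832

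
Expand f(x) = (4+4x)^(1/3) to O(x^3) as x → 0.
2**(2/3) + 2**(2/3)*x/3 - 2**(2/3)*x**2/9 + O(x**3)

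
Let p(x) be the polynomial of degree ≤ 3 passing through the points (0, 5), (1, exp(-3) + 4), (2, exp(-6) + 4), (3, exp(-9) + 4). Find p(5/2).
5*(-exp(6) + 1 + 3*exp(3) + 13*exp(9))*exp(-9)/16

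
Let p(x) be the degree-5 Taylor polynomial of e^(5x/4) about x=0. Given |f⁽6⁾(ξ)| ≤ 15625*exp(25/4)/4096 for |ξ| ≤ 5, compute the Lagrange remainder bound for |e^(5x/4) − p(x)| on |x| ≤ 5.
48828125*exp(25/4)/589824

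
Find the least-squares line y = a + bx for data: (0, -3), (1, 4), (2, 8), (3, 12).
a = -21/10, b = 49/10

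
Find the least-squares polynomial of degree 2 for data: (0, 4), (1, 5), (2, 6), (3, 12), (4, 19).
148/35 + (-81/70)x + (17/14)x²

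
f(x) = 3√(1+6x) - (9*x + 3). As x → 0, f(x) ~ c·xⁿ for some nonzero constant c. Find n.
2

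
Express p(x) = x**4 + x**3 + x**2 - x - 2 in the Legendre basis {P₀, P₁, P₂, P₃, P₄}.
(-22/15)P₀ + (-2/5)P₁ + (26/21)P₂ + (2/5)P₃ + (8/35)P₄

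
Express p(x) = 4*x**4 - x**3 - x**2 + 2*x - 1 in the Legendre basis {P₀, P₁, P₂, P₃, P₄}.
(-8/15)P₀ + (7/5)P₁ + (34/21)P₂ + (-2/5)P₃ + (32/35)P₄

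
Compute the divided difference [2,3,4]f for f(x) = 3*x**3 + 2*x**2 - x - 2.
29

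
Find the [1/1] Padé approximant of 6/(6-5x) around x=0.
1/(1 - 5*x/6)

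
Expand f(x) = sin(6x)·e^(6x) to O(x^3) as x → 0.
6*x + 36*x**2 + O(x**3)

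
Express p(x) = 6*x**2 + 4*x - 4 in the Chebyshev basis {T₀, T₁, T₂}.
-T₀ + (4)T₁ + (3)T₂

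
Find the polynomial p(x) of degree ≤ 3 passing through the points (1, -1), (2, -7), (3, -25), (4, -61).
-x**3 + x - 1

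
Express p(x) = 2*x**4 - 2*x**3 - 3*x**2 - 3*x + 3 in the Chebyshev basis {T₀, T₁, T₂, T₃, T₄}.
(9/4)T₀ + (-9/2)T₁ + (-1/2)T₂ + (-1/2)T₃ + (1/4)T₄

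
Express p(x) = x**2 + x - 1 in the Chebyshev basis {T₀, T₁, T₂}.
(-1/2)T₀ + T₁ + (1/2)T₂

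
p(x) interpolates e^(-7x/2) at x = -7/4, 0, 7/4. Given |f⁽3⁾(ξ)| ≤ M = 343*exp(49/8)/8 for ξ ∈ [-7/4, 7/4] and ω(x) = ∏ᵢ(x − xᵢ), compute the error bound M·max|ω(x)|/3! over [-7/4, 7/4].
117649*sqrt(3)*exp(49/8)/13824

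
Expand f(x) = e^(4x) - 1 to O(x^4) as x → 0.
4*x + 8*x**2 + 32*x**3/3 + O(x**4)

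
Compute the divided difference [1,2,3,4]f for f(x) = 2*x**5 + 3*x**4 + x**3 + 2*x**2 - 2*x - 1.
161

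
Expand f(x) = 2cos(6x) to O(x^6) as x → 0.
2 - 36*x**2 + 108*x**4 + O(x**6)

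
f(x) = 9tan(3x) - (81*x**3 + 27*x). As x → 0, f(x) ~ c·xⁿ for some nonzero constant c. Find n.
5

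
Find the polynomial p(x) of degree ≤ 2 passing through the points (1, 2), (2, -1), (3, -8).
-2*x**2 + 3*x + 1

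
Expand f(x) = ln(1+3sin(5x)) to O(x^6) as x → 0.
15*x - 225*x**2/2 + 2125*x**3/2 - 46875*x**4/4 + 1103125*x**5/8 + O(x**6)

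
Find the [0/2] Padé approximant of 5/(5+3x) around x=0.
1/(3*x/5 + 1)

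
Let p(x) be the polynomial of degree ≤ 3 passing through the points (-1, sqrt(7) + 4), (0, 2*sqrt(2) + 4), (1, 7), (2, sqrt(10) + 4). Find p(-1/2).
sqrt(10)/16 + 5*sqrt(7)/16 + 15*sqrt(2)/8 + 49/16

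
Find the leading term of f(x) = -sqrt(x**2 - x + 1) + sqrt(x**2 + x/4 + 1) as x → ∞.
5/8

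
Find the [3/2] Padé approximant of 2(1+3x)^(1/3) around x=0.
(14*x**3/15 + 42*x**2/5 + 42*x/5 + 2)/(2*x**2 + 16*x/5 + 1)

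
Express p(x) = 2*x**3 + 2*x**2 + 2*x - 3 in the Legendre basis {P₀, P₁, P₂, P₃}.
(-7/3)P₀ + (16/5)P₁ + (4/3)P₂ + (4/5)P₃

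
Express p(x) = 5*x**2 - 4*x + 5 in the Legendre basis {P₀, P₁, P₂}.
(20/3)P₀ + (-4)P₁ + (10/3)P₂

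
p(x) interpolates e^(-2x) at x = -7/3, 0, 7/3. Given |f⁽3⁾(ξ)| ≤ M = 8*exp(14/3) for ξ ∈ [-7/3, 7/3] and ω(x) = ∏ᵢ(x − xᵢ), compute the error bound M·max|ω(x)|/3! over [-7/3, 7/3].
2744*sqrt(3)*exp(14/3)/729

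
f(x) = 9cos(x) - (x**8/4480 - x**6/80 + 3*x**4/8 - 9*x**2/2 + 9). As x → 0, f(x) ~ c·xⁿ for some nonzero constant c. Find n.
10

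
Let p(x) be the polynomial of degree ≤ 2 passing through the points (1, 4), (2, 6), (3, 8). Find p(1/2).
3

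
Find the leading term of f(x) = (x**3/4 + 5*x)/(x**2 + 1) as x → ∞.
x/4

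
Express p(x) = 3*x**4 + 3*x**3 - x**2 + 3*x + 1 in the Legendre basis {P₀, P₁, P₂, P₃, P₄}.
(19/15)P₀ + (24/5)P₁ + (22/21)P₂ + (6/5)P₃ + (24/35)P₄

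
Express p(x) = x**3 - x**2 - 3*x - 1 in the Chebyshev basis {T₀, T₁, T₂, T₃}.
(-3/2)T₀ + (-9/4)T₁ + (-1/2)T₂ + (1/4)T₃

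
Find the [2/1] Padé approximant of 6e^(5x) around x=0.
(25*x**2 + 20*x + 6)/(1 - 5*x/3)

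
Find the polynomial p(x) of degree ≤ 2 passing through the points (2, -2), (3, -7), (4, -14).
2 - x**2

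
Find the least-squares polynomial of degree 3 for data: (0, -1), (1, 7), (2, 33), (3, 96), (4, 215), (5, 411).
-67/63 + (1133/189)x + (-64/63)x² + (88/27)x³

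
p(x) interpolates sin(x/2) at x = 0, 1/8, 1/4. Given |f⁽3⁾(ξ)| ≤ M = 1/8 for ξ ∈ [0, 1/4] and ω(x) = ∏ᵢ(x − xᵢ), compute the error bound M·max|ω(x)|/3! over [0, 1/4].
sqrt(3)/110592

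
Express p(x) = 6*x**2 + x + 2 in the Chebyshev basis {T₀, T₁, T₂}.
(5)T₀ + T₁ + (3)T₂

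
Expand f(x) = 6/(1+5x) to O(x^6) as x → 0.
6 - 30*x + 150*x**2 - 750*x**3 + 3750*x**4 - 18750*x**5 + O(x**6)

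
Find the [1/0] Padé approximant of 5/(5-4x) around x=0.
4*x/5 + 1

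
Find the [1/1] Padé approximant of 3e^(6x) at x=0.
(9*x + 3)/(1 - 3*x)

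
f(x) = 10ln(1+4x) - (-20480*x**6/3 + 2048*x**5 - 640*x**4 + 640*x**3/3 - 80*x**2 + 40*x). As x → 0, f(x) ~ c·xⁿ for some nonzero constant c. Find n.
7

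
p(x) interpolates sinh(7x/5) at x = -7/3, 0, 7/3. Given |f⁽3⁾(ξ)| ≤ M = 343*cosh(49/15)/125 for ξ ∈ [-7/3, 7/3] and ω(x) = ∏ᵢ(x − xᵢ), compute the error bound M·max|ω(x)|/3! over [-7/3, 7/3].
117649*sqrt(3)*cosh(49/15)/91125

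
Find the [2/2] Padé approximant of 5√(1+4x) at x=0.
(25*x**2 + 25*x + 5)/(x**2 + 3*x + 1)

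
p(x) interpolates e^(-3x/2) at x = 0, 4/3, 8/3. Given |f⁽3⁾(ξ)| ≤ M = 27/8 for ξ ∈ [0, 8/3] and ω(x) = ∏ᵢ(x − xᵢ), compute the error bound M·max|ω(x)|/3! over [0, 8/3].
8*sqrt(3)/27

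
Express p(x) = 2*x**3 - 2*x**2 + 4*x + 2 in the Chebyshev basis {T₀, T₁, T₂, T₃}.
T₀ + (11/2)T₁ - T₂ + (1/2)T₃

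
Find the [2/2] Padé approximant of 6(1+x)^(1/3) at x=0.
(14*x**2/9 + 7*x + 6)/(5*x**2/54 + 5*x/6 + 1)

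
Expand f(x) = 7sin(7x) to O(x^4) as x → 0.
49*x - 2401*x**3/6 + O(x**4)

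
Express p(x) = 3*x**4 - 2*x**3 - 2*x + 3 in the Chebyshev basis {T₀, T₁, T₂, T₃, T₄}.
(33/8)T₀ + (-7/2)T₁ + (3/2)T₂ + (-1/2)T₃ + (3/8)T₄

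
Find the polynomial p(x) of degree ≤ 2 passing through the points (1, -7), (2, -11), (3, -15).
-4*x - 3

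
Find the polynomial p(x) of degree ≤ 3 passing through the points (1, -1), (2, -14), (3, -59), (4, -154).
-3*x**3 + 2*x**2 + 2*x - 2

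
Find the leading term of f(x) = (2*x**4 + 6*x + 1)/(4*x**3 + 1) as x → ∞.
x/2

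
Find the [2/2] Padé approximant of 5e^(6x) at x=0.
(15*x**2 + 15*x + 5)/(3*x**2 - 3*x + 1)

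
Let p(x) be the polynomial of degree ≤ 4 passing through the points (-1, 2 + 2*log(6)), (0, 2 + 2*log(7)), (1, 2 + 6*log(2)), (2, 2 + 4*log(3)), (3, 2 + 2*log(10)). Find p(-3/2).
2 + log(8388608*2**(3/16)*3**(19/64)*5**(35/64)*7**(7/16)/2470629)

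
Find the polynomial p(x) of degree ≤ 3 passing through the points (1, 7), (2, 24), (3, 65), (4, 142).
2*x**3 + 3*x + 2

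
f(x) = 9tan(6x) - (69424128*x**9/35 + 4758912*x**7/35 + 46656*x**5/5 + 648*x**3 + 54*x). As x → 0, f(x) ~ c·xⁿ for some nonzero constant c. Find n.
11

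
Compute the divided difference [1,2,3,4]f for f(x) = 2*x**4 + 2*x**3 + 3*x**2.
22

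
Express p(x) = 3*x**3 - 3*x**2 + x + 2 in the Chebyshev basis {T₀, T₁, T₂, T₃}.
(1/2)T₀ + (13/4)T₁ + (-3/2)T₂ + (3/4)T₃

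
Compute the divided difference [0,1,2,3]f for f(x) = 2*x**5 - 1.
50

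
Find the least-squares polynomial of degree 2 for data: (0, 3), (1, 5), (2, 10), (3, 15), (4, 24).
3 + (6/5)x + x²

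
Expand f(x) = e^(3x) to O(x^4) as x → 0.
1 + 3*x + 9*x**2/2 + 9*x**3/2 + O(x**4)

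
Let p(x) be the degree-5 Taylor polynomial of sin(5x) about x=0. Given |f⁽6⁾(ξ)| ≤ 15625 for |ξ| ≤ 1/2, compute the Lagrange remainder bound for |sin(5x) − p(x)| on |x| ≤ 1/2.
3125/9216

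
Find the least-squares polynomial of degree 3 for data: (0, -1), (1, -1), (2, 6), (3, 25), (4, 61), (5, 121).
-67/63 + (-443/378)x + (61/126)x² + (25/27)x³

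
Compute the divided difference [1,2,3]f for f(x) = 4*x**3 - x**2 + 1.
23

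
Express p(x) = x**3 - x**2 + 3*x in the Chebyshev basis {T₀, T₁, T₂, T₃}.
(-1/2)T₀ + (15/4)T₁ + (-1/2)T₂ + (1/4)T₃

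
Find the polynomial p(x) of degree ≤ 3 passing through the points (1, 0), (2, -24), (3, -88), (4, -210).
-3*x**3 - 2*x**2 + 3*x + 2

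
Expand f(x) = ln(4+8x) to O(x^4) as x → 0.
log(4) + 2*x - 2*x**2 + 8*x**3/3 + O(x**4)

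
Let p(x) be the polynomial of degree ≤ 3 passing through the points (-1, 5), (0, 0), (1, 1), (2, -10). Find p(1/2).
7/8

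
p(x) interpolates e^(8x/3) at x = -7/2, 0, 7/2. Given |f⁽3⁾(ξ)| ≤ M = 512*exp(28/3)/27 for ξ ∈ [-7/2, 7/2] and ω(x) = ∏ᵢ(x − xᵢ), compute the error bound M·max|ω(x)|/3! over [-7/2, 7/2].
21952*sqrt(3)*exp(28/3)/729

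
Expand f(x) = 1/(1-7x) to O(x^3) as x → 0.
1 + 7*x + 49*x**2 + O(x**3)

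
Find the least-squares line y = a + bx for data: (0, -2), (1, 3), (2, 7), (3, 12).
a = -19/10, b = 23/5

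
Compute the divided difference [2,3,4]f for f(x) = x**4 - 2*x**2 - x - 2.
53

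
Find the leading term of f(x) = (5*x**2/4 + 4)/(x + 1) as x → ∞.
5*x/4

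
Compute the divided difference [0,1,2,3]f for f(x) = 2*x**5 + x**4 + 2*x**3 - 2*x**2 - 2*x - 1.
58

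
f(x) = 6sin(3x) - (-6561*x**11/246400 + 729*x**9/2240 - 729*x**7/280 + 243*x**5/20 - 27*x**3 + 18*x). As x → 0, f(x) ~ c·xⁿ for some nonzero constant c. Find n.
13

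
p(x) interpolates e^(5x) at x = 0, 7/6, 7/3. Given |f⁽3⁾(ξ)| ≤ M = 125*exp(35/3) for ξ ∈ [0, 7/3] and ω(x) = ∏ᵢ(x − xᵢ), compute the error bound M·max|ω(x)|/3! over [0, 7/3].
42875*sqrt(3)*exp(35/3)/5832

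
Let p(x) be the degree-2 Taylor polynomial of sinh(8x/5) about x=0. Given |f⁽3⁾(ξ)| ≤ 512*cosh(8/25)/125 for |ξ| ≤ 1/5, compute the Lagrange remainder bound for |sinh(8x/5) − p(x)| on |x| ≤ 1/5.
256*cosh(8/25)/46875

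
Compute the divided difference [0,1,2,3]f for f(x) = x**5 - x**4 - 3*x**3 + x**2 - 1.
16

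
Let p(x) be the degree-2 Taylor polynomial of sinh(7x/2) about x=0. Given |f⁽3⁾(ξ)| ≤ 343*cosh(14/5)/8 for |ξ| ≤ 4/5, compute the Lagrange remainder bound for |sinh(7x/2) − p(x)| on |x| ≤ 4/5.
1372*cosh(14/5)/375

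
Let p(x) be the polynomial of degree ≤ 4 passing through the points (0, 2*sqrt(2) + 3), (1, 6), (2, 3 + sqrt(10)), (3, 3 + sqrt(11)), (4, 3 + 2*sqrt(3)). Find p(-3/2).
-1983/32 - 385*sqrt(11)/32 + 315*sqrt(3)/64 + 1155*sqrt(2)/64 + 1485*sqrt(10)/64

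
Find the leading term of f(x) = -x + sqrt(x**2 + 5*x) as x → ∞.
5/2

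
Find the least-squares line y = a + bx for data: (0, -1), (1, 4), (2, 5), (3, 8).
a = -1/5, b = 14/5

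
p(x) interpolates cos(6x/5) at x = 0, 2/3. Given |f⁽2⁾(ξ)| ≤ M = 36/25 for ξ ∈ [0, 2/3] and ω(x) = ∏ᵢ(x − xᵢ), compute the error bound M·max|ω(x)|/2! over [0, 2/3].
2/25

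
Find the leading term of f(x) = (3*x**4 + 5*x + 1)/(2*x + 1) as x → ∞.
3*x**3/2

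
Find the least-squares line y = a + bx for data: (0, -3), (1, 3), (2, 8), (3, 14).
a = -29/10, b = 28/5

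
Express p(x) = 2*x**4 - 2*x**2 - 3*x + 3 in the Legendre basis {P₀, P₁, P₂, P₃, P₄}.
(41/15)P₀ + (-3)P₁ + (-4/21)P₂ + (16/35)P₄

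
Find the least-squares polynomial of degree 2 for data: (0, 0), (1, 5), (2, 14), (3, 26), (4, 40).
-1/5 + (41/10)x + (3/2)x²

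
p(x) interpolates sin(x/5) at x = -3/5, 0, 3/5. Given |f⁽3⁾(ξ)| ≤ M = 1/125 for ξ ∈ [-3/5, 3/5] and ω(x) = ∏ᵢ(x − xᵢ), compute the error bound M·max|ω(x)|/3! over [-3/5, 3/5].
sqrt(3)/15625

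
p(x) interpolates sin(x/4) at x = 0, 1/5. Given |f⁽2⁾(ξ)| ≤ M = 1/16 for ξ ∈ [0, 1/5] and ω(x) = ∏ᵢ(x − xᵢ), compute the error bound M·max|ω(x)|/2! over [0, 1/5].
1/3200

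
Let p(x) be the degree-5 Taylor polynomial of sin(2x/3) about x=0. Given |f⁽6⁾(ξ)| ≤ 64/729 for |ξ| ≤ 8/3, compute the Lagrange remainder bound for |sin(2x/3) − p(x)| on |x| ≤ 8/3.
1048576/23914845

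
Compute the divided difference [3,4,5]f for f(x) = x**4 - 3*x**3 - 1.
61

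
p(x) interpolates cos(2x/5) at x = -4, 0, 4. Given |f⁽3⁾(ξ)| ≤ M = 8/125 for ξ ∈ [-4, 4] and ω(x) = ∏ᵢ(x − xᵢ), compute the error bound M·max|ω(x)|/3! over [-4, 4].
512*sqrt(3)/3375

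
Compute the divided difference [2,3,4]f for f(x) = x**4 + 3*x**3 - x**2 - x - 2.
81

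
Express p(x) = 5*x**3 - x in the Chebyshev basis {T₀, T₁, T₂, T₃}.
(11/4)T₁ + (5/4)T₃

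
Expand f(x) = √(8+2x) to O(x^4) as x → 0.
2*sqrt(2) + sqrt(2)*x/4 - sqrt(2)*x**2/64 + sqrt(2)*x**3/512 + O(x**4)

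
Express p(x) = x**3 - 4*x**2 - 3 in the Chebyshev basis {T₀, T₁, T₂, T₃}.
(-5)T₀ + (3/4)T₁ + (-2)T₂ + (1/4)T₃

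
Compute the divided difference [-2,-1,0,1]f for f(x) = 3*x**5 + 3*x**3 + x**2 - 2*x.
18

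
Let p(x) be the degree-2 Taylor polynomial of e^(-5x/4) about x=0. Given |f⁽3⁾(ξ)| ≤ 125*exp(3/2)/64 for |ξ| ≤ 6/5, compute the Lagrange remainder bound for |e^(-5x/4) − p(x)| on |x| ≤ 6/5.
9*exp(3/2)/16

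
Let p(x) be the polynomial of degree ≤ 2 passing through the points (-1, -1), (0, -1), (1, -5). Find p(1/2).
-5/2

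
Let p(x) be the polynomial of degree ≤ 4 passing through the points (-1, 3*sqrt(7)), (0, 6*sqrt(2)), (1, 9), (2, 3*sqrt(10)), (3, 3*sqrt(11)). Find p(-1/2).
-315/64 - 15*sqrt(11)/128 + 21*sqrt(10)/32 + 105*sqrt(7)/128 + 105*sqrt(2)/16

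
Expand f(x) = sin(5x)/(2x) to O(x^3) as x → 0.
5/2 - 125*x**2/12 + O(x**3)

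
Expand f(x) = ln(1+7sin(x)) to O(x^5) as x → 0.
7*x - 49*x**2/2 + 679*x**3/6 - 7105*x**4/12 + O(x**5)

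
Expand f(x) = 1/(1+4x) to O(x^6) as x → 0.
1 - 4*x + 16*x**2 - 64*x**3 + 256*x**4 - 1024*x**5 + O(x**6)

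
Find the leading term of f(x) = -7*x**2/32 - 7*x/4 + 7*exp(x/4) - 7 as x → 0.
7*x**3/384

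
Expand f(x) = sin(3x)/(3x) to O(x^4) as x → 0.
1 - 3*x**2/2 + O(x**4)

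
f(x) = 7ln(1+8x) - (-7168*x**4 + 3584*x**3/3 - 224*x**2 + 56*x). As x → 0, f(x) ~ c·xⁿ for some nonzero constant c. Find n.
5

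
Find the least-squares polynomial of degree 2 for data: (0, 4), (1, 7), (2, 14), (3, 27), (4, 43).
139/35 + (23/35)x + (16/7)x²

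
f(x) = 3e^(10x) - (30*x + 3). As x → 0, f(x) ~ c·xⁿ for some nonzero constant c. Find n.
2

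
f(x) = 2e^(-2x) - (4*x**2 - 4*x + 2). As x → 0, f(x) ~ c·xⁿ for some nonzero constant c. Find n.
3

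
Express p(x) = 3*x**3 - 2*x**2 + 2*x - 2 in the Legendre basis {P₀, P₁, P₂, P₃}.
(-8/3)P₀ + (19/5)P₁ + (-4/3)P₂ + (6/5)P₃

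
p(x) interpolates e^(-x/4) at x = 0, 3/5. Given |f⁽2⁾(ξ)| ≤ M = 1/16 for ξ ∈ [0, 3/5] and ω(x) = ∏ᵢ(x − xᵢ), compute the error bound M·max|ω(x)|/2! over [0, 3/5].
9/3200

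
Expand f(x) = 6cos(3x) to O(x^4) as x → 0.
6 - 27*x**2 + O(x**4)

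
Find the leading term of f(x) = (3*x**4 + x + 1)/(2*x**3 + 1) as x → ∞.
3*x/2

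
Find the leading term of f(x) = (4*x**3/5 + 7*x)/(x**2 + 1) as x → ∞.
4*x/5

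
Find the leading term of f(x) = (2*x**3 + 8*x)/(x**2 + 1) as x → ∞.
2*x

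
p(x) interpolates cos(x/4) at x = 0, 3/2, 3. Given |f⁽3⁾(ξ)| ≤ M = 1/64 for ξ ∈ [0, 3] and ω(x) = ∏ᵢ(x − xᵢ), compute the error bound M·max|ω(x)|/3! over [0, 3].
sqrt(3)/512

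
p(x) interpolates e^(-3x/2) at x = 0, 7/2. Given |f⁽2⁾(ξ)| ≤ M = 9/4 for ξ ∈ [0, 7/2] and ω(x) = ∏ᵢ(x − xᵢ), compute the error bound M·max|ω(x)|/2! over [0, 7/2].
441/128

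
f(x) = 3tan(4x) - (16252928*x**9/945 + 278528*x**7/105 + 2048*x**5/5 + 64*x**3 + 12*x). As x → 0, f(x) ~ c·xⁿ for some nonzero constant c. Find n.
11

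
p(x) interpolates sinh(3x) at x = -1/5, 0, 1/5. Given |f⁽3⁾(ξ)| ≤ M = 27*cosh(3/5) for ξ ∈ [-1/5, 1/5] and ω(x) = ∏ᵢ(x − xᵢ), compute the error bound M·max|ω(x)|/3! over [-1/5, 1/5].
sqrt(3)*cosh(3/5)/125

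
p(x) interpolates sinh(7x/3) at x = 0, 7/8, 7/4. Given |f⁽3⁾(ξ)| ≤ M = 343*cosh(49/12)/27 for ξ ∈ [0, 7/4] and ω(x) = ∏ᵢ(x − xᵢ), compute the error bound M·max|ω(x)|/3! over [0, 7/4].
117649*sqrt(3)*cosh(49/12)/373248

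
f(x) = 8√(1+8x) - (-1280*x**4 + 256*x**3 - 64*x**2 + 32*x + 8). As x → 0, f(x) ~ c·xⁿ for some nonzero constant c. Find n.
5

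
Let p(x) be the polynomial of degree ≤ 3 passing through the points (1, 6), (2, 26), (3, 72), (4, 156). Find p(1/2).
2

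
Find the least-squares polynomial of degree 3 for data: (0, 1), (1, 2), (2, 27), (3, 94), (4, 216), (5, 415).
115/126 + (-3835/756)x + (881/252)x² + (76/27)x³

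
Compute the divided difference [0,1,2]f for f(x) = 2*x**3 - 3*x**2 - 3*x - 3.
3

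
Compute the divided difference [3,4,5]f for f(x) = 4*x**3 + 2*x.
48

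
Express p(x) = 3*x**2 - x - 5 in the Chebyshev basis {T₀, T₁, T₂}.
(-7/2)T₀ - T₁ + (3/2)T₂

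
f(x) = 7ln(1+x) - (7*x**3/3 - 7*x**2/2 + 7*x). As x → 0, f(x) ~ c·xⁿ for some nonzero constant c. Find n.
4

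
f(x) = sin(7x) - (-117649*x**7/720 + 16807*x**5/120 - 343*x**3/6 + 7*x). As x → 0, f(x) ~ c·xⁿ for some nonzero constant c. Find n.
9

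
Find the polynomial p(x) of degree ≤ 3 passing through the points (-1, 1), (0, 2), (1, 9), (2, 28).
x**3 + 3*x**2 + 3*x + 2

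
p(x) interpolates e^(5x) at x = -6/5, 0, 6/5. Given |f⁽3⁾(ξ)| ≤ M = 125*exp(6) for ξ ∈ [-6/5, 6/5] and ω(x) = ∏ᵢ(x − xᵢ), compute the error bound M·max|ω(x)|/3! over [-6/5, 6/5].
8*sqrt(3)*exp(6)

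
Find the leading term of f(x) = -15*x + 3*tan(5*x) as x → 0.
125*x**3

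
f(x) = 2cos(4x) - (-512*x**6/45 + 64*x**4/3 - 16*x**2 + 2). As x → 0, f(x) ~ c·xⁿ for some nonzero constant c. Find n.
8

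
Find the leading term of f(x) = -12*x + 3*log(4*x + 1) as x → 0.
-24*x**2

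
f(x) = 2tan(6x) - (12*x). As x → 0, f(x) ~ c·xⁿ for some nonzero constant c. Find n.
3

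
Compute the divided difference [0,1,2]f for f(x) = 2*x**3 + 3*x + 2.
6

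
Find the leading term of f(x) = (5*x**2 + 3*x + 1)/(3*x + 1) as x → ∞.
5*x/3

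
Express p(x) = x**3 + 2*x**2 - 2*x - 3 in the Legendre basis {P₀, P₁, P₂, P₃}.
(-7/3)P₀ + (-7/5)P₁ + (4/3)P₂ + (2/5)P₃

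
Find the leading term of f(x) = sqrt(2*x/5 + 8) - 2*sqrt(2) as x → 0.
sqrt(2)*x/20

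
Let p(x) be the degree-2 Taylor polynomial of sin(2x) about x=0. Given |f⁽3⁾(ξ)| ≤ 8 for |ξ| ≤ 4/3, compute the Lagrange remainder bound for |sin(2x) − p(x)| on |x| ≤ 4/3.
256/81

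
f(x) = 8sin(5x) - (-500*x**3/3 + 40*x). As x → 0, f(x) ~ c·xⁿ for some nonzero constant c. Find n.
5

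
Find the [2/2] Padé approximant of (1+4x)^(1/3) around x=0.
(112*x**2/27 + 14*x/3 + 1)/(40*x**2/27 + 10*x/3 + 1)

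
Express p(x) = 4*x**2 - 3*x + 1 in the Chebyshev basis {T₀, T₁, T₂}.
(3)T₀ + (-3)T₁ + (2)T₂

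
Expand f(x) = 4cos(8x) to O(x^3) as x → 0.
4 - 128*x**2 + O(x**3)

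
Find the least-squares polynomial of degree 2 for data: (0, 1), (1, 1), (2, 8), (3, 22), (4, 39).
23/35 + (-141/70)x + (41/14)x²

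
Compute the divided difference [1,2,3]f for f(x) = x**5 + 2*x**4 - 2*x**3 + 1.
128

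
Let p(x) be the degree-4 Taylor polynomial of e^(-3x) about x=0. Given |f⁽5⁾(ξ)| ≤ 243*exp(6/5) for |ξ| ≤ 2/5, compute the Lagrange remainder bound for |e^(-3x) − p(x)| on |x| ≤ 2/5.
324*exp(6/5)/15625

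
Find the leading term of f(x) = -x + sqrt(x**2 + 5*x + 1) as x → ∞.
5/2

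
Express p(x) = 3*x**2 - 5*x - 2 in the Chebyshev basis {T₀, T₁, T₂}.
(-1/2)T₀ + (-5)T₁ + (3/2)T₂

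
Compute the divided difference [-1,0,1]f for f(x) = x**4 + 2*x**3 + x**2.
2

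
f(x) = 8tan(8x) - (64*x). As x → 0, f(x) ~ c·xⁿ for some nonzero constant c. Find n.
3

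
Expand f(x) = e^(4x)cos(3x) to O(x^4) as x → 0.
1 + 4*x + 7*x**2/2 - 22*x**3/3 + O(x**4)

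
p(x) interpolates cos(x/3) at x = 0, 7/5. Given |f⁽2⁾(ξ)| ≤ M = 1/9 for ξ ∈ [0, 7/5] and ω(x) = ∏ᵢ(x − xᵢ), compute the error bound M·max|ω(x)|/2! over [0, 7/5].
49/1800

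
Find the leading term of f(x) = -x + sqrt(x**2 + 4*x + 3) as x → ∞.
2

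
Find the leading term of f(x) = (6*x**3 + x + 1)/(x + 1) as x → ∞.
6*x**2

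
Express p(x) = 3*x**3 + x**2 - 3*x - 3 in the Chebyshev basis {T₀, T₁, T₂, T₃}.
(-5/2)T₀ + (-3/4)T₁ + (1/2)T₂ + (3/4)T₃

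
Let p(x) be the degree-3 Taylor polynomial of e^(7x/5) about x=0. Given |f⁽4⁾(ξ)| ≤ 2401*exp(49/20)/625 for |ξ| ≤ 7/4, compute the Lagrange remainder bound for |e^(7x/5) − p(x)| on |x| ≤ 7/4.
5764801*exp(49/20)/3840000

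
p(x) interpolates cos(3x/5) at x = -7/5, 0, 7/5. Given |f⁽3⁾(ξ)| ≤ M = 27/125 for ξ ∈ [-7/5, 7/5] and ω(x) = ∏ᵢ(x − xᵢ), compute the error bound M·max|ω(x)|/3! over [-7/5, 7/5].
343*sqrt(3)/15625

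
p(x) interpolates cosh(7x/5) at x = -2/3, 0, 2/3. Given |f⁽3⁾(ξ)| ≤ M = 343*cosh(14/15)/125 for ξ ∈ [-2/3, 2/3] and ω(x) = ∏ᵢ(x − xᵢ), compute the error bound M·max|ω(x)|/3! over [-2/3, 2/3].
2744*sqrt(3)*cosh(14/15)/91125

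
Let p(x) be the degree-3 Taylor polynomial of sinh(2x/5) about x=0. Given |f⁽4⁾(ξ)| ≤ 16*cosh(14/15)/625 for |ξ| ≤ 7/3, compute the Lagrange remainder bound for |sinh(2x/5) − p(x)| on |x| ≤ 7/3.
4802*cosh(14/15)/151875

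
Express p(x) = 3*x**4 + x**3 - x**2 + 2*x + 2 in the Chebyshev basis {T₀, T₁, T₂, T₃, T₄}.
(21/8)T₀ + (11/4)T₁ + T₂ + (1/4)T₃ + (3/8)T₄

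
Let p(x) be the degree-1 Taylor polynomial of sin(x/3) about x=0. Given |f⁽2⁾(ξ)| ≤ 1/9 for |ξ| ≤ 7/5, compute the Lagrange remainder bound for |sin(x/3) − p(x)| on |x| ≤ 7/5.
49/450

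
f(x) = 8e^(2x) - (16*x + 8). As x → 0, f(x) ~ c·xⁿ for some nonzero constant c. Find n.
2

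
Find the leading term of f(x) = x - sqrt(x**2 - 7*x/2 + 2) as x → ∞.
7/4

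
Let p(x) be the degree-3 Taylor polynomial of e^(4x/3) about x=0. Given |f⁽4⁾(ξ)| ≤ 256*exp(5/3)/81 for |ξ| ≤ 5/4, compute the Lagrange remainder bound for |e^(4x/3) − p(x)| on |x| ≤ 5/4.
625*exp(5/3)/1944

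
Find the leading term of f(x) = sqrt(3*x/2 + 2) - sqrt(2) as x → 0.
3*sqrt(2)*x/8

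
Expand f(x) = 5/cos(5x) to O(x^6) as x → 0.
5 + 125*x**2/2 + 15625*x**4/24 + O(x**6)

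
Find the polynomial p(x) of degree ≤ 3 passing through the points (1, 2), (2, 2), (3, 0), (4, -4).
-x**2 + 3*x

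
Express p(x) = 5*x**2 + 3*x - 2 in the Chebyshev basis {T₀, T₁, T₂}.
(1/2)T₀ + (3)T₁ + (5/2)T₂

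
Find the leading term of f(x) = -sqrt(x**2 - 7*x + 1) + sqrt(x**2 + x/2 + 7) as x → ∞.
15/4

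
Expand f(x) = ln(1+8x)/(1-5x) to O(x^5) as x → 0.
8*x + 8*x**2 + 632*x**3/3 + 88*x**4/3 + O(x**5)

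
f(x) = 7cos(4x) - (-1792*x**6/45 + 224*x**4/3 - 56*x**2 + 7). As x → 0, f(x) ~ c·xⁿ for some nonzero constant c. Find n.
8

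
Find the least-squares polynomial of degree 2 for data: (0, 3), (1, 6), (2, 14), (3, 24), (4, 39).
102/35 + (11/7)x + (13/7)x²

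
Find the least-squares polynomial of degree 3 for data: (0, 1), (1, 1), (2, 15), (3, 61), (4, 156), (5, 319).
41/42 + (-239/252)x + (-41/21)x² + (107/36)x³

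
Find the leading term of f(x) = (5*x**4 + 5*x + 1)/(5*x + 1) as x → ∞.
x**3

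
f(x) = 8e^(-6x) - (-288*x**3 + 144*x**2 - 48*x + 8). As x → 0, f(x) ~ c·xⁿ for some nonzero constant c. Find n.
4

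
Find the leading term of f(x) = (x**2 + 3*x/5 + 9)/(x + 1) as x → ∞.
x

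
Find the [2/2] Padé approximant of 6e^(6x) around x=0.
(18*x**2 + 18*x + 6)/(3*x**2 - 3*x + 1)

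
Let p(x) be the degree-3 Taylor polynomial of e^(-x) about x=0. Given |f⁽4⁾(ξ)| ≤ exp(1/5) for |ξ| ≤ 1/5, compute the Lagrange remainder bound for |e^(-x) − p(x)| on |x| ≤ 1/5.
exp(1/5)/15000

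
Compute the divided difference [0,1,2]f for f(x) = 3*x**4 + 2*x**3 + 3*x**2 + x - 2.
30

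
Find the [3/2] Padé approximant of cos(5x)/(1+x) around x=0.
(2825*x**3/276 - 2825*x**2/276 - x + 1)/(349*x**2/276 + 1)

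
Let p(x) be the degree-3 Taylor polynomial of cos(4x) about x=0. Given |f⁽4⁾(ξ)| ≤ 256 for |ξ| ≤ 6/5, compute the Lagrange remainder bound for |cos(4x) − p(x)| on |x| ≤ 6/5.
13824/625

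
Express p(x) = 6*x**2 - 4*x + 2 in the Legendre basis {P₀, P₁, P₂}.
(4)P₀ + (-4)P₁ + (4)P₂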